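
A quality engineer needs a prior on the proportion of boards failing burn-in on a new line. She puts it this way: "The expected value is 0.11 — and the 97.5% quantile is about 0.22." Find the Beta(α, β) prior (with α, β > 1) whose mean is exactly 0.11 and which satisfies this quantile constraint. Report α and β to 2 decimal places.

With mean 0.11 fixed, write α = 0.11s, β = 0.89s where s = α+β.
Need P(θ < 0.22) = 0.975 under Beta(0.11s, 0.89s). Normal approximation: (q−m)/√(m(1−m)/s) ≈ z_{0.975} = 1.96, so s ≈ 0.11·0.89·(1.96)²/(0.22−0.11)² = 31.1.
At s = 31.1: P(θ<0.22) ≈ 0.958. Adjusting to match 0.975 gives s ≈ 41.52.
So α = 0.11·41.52 ≈ 4.57, β = 0.89·41.52 ≈ 36.96.

α ≈ 4.57, β ≈ 36.96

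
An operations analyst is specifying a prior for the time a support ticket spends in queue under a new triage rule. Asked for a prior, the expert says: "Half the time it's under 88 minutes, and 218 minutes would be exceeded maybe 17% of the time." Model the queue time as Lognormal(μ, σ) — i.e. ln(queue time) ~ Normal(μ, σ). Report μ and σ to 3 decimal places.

μ ≈ 4.477, σ ≈ 0.951

If T ~ Lognormal(μ,σ) then ln T ~ Normal(μ,σ), so the p-quantile of ln T is μ + z_p·σ.
ln(88) = 4.477 and ln(218) = 5.384; z_{0.5} = 0, z_{0.83} = 0.9542.
σ = (5.384 − 4.477)/(0.9542 − (0)) = 0.951.
μ = 4.477 − (0)·0.951 = 4.477.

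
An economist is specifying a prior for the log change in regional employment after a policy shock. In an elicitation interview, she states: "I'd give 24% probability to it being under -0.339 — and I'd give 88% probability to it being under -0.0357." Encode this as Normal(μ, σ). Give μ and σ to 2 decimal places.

The p-quantile of Normal(μ,σ) is μ + z_p·σ, with z_{0.24} = -0.7063 and z_{0.88} = 1.175.
Eliminate σ: μ = (z₂·x₁ − z₁·x₂)/(z₂ − z₁) = (1.175·-0.339 − (-0.7063)·-0.0357)/1.881 = -0.23.
Then σ = (x₂ − x₁)/(z₂ − z₁) = (-0.0357 − -0.339)/1.881 = 0.16.

μ = -0.23, σ = 0.16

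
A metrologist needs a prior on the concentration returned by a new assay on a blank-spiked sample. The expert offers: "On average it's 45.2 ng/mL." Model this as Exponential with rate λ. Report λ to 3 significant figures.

λ ≈ 0.0221

Exponential mean = 1/λ, so λ = 1/45.2 = 0.0221.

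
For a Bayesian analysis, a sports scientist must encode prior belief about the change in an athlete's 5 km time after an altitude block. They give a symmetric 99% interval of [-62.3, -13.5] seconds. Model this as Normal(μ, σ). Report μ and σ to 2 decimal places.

μ = -37.90, σ = 9.47

A symmetric 99% interval runs μ ± z·σ with z = 2.576.
Half-width = 24.4, so σ = 24.4/2.576 = 9.47.
μ is the interval midpoint, -37.90.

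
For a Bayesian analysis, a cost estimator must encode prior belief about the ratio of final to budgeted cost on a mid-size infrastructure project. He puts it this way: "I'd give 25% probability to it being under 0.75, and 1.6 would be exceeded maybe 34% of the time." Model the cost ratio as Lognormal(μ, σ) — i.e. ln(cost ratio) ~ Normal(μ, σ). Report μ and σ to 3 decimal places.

If T ~ Lognormal(μ,σ) then ln T ~ Normal(μ,σ), so the p-quantile of ln T is μ + z_p·σ.
ln(0.75) = -0.2877 and ln(1.6) = 0.47; z_{0.25} = -0.6745, z_{0.66} = 0.4125.
σ = (0.47 − -0.2877)/(0.4125 − (-0.6745)) = 0.697.
μ = -0.2877 − (-0.6745)·0.697 = 0.182.

μ ≈ 0.182, σ ≈ 0.697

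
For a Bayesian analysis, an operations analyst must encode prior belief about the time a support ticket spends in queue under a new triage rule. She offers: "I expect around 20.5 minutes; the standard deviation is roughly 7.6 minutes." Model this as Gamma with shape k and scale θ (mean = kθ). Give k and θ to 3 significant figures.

k ≈ 7.28, θ ≈ 2.82

For Gamma(k, scale θ): mean = kθ, variance = kθ², so CV = 1/√k.
CV = SD/mean = 7.6/20.5 = 0.3707, hence k = 1/CV² = 7.28.
Then θ = mean/k = 20.5/7.28 = 2.82.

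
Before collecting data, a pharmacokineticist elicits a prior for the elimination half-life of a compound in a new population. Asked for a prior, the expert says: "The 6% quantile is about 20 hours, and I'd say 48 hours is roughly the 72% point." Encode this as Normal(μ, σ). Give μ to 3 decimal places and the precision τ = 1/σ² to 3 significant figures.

For Normal(μ,σ), the p-quantile is μ + z_p·σ. Here z_{0.06} = -1.555, z_{0.72} = 0.5828.
So 20 = μ − 1.555σ and 48 = μ + 0.5828σ.
Subtracting: σ = (48 − 20)/(0.5828 − (-1.555)) = 13.099.
Then μ = 20 − (-1.555)·13.099 = 40.366.
Precision τ = 1/σ² = 1/13.1² = 0.00583.

μ = 40.366, τ = 0.00583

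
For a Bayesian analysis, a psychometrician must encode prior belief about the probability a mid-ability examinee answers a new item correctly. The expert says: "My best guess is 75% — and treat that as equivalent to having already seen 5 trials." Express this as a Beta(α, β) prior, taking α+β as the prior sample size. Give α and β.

α = 3.75, β = 1.25

Under the effective-sample-size interpretation, Beta(α, β) has prior mean α/(α+β) and prior sample size α+β.
So α+β = 5 and α/(α+β) = 0.75, giving α = 0.75·5 = 3.75 and β = 5 − 3.75 = 1.25.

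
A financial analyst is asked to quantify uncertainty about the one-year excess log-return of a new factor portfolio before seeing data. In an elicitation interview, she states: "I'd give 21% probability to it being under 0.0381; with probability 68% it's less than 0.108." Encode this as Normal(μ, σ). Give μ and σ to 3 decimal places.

The p-quantile of Normal(μ,σ) is μ + z_p·σ, with z_{0.21} = -0.8064 and z_{0.68} = 0.4677.
Eliminate σ: μ = (z₂·x₁ − z₁·x₂)/(z₂ − z₁) = (0.4677·0.0381 − (-0.8064)·0.108)/1.274 = 0.082.
Then σ = (x₂ − x₁)/(z₂ − z₁) = (0.108 − 0.0381)/1.274 = 0.055.

μ = 0.082, σ = 0.055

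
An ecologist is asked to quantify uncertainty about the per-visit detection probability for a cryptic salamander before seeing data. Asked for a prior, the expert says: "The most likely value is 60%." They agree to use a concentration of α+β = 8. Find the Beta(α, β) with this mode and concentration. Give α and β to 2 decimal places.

For α,β > 1 the Beta mode is (α−1)/(α+β−2). With α+β = 8, the mode is (α−1)/6.
Set (α−1)/6 = 0.6 → α = 1 + 0.6·6 = 4.60.
β = 8 − α = 3.40.

α = 4.60, β = 3.40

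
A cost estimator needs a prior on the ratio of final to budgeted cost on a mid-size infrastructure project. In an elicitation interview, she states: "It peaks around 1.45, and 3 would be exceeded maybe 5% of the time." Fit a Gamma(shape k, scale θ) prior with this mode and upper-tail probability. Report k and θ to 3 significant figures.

Gamma(k,θ) with k>1 has mode (k−1)θ, so θ = 1.45/(k−1).
Need P(X < 3) = 0.95 with θ tied to k this way. Start at k = 2, θ = 1.45: P(X<3) ≈ 0.612.
Too low — raise k to concentrate. Iterating converges to k ≈ 6.23.
Then θ = 1.45/(6.23−1) ≈ 0.277.

k ≈ 6.23, θ ≈ 0.277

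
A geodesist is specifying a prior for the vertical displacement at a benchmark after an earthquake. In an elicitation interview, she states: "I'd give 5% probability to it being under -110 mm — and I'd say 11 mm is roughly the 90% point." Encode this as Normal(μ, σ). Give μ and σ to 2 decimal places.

The p-quantile of Normal(μ,σ) is μ + z_p·σ, with z_{0.05} = -1.645 and z_{0.9} = 1.282.
Eliminate σ: μ = (z₂·x₁ − z₁·x₂)/(z₂ − z₁) = (1.282·-110 − (-1.645)·11)/2.926 = -41.99.
Then σ = (x₂ − x₁)/(z₂ − z₁) = (11 − -110)/2.926 = 41.35.

μ = -41.99, σ = 41.35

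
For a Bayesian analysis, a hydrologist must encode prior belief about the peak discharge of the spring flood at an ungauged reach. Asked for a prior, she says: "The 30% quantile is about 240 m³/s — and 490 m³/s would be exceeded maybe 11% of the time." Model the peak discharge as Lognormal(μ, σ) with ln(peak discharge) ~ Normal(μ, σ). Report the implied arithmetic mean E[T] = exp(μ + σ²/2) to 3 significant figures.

If T ~ Lognormal(μ,σ) then ln T ~ Normal(μ,σ), so the p-quantile of ln T is μ + z_p·σ.
ln(240) = 5.481 and ln(490) = 6.194; z_{0.3} = -0.5244, z_{0.89} = 1.227.
σ = (6.194 − 5.481)/(1.227 − (-0.5244)) = 0.408.
μ = 5.481 − (-0.5244)·0.408 = 5.694.
E[T] = exp(μ + σ²/2) = exp(5.694 + 0.0831) = 323 m³/s.

E[T] ≈ 323 m³/s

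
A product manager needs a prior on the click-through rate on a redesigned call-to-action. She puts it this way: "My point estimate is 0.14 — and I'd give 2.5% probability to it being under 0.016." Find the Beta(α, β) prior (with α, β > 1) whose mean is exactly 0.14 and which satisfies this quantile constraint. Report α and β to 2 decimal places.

With mean 0.14 fixed, write α = 0.14s, β = 0.86s where s = α+β.
Need P(θ < 0.016) = 0.025 under Beta(0.14s, 0.86s). Normal approximation: (q−m)/√(m(1−m)/s) ≈ z_{0.025} = -1.96, so s ≈ 0.14·0.86·(-1.96)²/(0.016−0.14)² = 30.1.
At s = 30.1: P(θ<0.016) ≈ 0.001. Adjusting to match 0.025 gives s ≈ 12.92.
So α = 0.14·12.92 ≈ 1.81, β = 0.86·12.92 ≈ 11.11.

α ≈ 1.81, β ≈ 11.11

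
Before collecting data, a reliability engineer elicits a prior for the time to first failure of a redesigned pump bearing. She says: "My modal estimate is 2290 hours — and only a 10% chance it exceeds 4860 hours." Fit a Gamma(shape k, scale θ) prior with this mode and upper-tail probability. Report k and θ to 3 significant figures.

k ≈ 4.39, θ ≈ 675

Gamma(k,θ) with k>1 has mode (k−1)θ, so θ = 2290/(k−1).
Need P(X < 4860) = 0.9 with θ tied to k this way. Start at k = 2, θ = 2290: P(X<4860) ≈ 0.626.
Too low — raise k to concentrate. Iterating converges to k ≈ 4.39.
Then θ = 2290/(4.39−1) ≈ 675.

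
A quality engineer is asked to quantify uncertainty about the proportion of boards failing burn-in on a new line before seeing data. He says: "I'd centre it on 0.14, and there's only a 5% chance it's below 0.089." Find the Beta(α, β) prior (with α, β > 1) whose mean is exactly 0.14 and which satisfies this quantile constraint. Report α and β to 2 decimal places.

α ≈ 14.89, β ≈ 91.45

With mean 0.14 fixed, write α = 0.14s, β = 0.86s where s = α+β.
Need P(θ < 0.089) = 0.05 under Beta(0.14s, 0.86s). Normal approximation: (q−m)/√(m(1−m)/s) ≈ z_{0.05} = -1.64, so s ≈ 0.14·0.86·(-1.64)²/(0.089−0.14)² = 125.2.
At s = 125.2: P(θ<0.089) ≈ 0.036. Adjusting to match 0.05 gives s ≈ 106.34.
So α = 0.14·106.34 ≈ 14.89, β = 0.86·106.34 ≈ 91.45.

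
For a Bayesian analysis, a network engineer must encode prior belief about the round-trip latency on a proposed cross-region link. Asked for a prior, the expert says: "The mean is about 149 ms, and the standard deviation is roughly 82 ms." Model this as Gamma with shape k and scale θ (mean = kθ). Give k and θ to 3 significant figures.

For Gamma(k, scale θ): mean = kθ, variance = kθ², so CV = 1/√k.
CV = SD/mean = 82/149 = 0.5503, hence k = 1/CV² = 3.3.
Then θ = mean/k = 149/3.3 = 45.1.

k ≈ 3.3, θ ≈ 45.1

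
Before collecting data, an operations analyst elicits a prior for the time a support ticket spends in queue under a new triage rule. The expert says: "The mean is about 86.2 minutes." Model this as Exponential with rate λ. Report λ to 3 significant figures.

λ ≈ 0.0116

Exponential mean = 1/λ, so λ = 1/86.2 = 0.0116.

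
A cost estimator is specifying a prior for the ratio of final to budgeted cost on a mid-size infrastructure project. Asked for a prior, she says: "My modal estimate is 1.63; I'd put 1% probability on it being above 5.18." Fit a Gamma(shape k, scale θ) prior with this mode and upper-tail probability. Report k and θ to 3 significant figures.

k ≈ 4.32, θ ≈ 0.491

Gamma(k,θ) with k>1 has mode (k−1)θ, so θ = 1.63/(k−1).
Need P(X < 5.18) = 0.99 with θ tied to k this way. Start at k = 2, θ = 1.63: P(X<5.18) ≈ 0.826.
Too low — raise k to concentrate. Iterating converges to k ≈ 4.32.
Then θ = 1.63/(4.32−1) ≈ 0.491.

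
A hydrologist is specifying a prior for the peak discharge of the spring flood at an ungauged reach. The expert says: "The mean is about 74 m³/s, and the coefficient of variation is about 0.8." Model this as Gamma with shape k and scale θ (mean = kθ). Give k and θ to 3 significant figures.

k ≈ 1.56, θ ≈ 47.4

For Gamma(k, scale θ): mean = kθ, variance = kθ², so CV = 1/√k.
CV = 0.8, hence k = 1/CV² = 1.56.
Then θ = mean/k = 74/1.56 = 47.4.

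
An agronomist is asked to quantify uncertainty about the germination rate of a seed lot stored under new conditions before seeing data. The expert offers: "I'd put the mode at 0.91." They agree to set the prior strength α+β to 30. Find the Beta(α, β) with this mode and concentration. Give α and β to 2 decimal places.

α = 26.48, β = 3.52

For α,β > 1 the Beta mode is (α−1)/(α+β−2). With α+β = 30, the mode is (α−1)/28.
Set (α−1)/28 = 0.91 → α = 1 + 0.91·28 = 26.48.
β = 30 − α = 3.52.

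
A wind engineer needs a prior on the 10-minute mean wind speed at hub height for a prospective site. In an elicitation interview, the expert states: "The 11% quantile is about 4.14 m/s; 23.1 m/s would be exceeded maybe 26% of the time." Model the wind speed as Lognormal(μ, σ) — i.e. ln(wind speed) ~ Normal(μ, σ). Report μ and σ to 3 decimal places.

μ ≈ 2.548, σ ≈ 0.919

If T ~ Lognormal(μ,σ) then ln T ~ Normal(μ,σ), so the p-quantile of ln T is μ + z_p·σ.
ln(4.14) = 1.421 and ln(23.1) = 3.14; z_{0.11} = -1.227, z_{0.74} = 0.6433.
σ = (3.14 − 1.421)/(0.6433 − (-1.227)) = 0.919.
μ = 1.421 − (-1.227)·0.919 = 2.548.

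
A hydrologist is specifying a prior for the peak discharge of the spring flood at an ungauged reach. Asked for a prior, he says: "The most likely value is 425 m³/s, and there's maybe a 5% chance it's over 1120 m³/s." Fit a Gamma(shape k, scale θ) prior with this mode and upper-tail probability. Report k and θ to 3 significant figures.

Gamma(k,θ) with k>1 has mode (k−1)θ, so θ = 425/(k−1).
Need P(X < 1120) = 0.95 with θ tied to k this way. Start at k = 2, θ = 425: P(X<1120) ≈ 0.739.
Too low — raise k to concentrate. Iterating converges to k ≈ 3.87.
Then θ = 425/(3.87−1) ≈ 148.

k ≈ 3.87, θ ≈ 148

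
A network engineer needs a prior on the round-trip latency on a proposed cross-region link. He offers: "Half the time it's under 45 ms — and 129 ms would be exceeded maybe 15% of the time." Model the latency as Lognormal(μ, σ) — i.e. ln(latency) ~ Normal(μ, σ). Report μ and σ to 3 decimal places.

If T ~ Lognormal(μ,σ) then ln T ~ Normal(μ,σ), so the p-quantile of ln T is μ + z_p·σ.
ln(45) = 3.807 and ln(129) = 4.86; z_{0.5} = 0, z_{0.85} = 1.036.
σ = (4.86 − 3.807)/(1.036 − (0)) = 1.016.
μ = 3.807 − (0)·1.016 = 3.807.

μ ≈ 3.807, σ ≈ 1.016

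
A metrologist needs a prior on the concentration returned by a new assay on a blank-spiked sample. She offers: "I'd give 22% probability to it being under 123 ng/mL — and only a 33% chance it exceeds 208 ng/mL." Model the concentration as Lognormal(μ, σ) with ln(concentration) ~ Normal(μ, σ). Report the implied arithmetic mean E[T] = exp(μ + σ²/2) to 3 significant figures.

If T ~ Lognormal(μ,σ) then ln T ~ Normal(μ,σ), so the p-quantile of ln T is μ + z_p·σ.
ln(123) = 4.812 and ln(208) = 5.338; z_{0.22} = -0.7722, z_{0.67} = 0.4399.
σ = (5.338 − 4.812)/(0.4399 − (-0.7722)) = 0.433.
μ = 4.812 − (-0.7722)·0.433 = 5.147.
E[T] = exp(μ + σ²/2) = exp(5.147 + 0.0939) = 189 ng/mL.

E[T] ≈ 189 ng/mL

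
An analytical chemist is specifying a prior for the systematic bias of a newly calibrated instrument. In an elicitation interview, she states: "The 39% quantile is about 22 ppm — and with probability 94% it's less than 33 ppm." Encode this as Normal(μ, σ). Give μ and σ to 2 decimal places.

For Normal(μ,σ), the p-quantile is μ + z_p·σ. Here z_{0.39} = -0.2793, z_{0.94} = 1.555.
So 22 = μ − 0.2793σ and 33 = μ + 1.555σ.
Subtracting: σ = (33 − 22)/(1.555 − (-0.2793)) = 6.00.
Then μ = 22 − (-0.2793)·6.00 = 23.68.

μ = 23.68, σ = 6.00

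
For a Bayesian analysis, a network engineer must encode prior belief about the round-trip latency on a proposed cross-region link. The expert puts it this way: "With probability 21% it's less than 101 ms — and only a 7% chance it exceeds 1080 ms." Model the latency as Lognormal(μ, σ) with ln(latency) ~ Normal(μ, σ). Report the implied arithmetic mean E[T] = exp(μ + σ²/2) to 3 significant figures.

E[T] ≈ 400 ms

If T ~ Lognormal(μ,σ) then ln T ~ Normal(μ,σ), so the p-quantile of ln T is μ + z_p·σ.
ln(101) = 4.615 and ln(1080) = 6.985; z_{0.21} = -0.8064, z_{0.93} = 1.476.
σ = (6.985 − 4.615)/(1.476 − (-0.8064)) = 1.038.
μ = 4.615 − (-0.8064)·1.038 = 5.452.
E[T] = exp(μ + σ²/2) = exp(5.452 + 0.5390) = 400 ms.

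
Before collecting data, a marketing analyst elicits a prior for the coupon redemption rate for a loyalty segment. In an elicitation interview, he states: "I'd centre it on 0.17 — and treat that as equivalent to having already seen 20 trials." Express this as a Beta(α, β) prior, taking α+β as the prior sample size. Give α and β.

Under the effective-sample-size interpretation, Beta(α, β) has prior mean α/(α+β) and prior sample size α+β.
So α+β = 20 and α/(α+β) = 0.17, giving α = 0.17·20 = 3.4 and β = 20 − 3.4 = 16.6.

α = 3.4, β = 16.6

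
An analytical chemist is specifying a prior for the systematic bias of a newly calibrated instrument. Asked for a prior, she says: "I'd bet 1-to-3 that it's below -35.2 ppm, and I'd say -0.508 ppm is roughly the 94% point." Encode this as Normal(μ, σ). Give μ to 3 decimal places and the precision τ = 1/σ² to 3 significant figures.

μ = -24.704, τ = 0.00413

For Normal(μ,σ), the p-quantile is μ + z_p·σ. Here z_{0.25} = -0.6745, z_{0.94} = 1.555.
So -35.2 = μ − 0.6745σ and -0.508 = μ + 1.555σ.
Subtracting: σ = (-0.508 − -35.2)/(1.555 − (-0.6745)) = 15.562.
Then μ = -35.2 − (-0.6745)·15.562 = -24.704.
Precision τ = 1/σ² = 1/15.56² = 0.00413.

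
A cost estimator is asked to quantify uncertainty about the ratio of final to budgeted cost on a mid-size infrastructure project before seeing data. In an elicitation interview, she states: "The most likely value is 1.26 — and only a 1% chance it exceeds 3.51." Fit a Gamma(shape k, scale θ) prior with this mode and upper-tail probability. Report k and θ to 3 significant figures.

Gamma(k,θ) with k>1 has mode (k−1)θ, so θ = 1.26/(k−1).
Need P(X < 3.51) = 0.99 with θ tied to k this way. Start at k = 2, θ = 1.26: P(X<3.51) ≈ 0.766.
Too low — raise k to concentrate. Iterating converges to k ≈ 5.36.
Then θ = 1.26/(5.36−1) ≈ 0.289.

k ≈ 5.36, θ ≈ 0.289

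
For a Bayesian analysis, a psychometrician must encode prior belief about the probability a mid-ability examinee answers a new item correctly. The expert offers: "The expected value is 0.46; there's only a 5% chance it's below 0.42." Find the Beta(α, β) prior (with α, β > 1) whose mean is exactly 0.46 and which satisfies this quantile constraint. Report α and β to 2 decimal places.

With mean 0.46 fixed, write α = 0.46s, β = 0.54s where s = α+β.
Need P(θ < 0.42) = 0.05 under Beta(0.46s, 0.54s). Normal approximation: (q−m)/√(m(1−m)/s) ≈ z_{0.05} = -1.64, so s ≈ 0.46·0.54·(-1.64)²/(0.42−0.46)² = 420.0.
At s = 420.0: P(θ<0.42) ≈ 0.049. Adjusting to match 0.05 gives s ≈ 416.89.
So α = 0.46·416.89 ≈ 191.77, β = 0.54·416.89 ≈ 225.12.

α ≈ 191.77, β ≈ 225.12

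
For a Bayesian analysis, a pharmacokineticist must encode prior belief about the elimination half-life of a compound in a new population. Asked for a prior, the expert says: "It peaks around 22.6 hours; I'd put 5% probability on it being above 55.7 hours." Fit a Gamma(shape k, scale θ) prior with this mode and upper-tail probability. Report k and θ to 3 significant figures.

Gamma(k,θ) with k>1 has mode (k−1)θ, so θ = 22.6/(k−1).
Need P(X < 55.7) = 0.95 with θ tied to k this way. Start at k = 2, θ = 22.6: P(X<55.7) ≈ 0.705.
Too low — raise k to concentrate. Iterating converges to k ≈ 4.34.
Then θ = 22.6/(4.34−1) ≈ 6.76.

k ≈ 4.34, θ ≈ 6.76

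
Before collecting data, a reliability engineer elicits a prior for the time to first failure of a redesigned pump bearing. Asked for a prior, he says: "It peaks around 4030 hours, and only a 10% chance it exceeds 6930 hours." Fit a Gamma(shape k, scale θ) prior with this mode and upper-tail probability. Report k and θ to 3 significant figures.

Gamma(k,θ) with k>1 has mode (k−1)θ, so θ = 4030/(k−1).
Need P(X < 6930) = 0.9 with θ tied to k this way. Start at k = 2, θ = 4030: P(X<6930) ≈ 0.513.
Too low — raise k to concentrate. Iterating converges to k ≈ 7.45.
Then θ = 4030/(7.45−1) ≈ 625.

k ≈ 7.45, θ ≈ 625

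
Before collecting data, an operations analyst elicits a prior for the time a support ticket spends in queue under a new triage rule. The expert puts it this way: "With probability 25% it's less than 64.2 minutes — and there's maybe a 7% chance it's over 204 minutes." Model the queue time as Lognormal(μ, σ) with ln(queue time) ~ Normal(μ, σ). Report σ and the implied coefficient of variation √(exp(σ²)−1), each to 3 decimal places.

If T ~ Lognormal(μ,σ) then ln T ~ Normal(μ,σ), so the p-quantile of ln T is μ + z_p·σ.
ln(64.2) = 4.162 and ln(204) = 5.318; z_{0.25} = -0.6745, z_{0.93} = 1.476.
σ = (5.318 − 4.162)/(1.476 − (-0.6745)) = 0.538.
μ = 4.162 − (-0.6745)·0.538 = 4.525.
CV = √(exp(σ²)−1) = √(exp(0.2891)−1) = 0.579.

σ ≈ 0.538, CV ≈ 0.579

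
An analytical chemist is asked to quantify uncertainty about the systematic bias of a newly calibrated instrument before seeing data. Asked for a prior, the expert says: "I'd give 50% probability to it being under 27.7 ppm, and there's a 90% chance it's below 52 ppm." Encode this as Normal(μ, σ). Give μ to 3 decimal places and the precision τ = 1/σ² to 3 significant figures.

μ = 27.700, τ = 0.00278

For Normal(μ,σ), the p-quantile is μ + z_p·σ. Here z_{0.5} = 0, z_{0.9} = 1.282.
So 27.7 = μ + 0σ and 52 = μ + 1.282σ.
Subtracting: σ = (52 − 27.7)/(1.282 − (0)) = 18.961.
Then μ = 27.7 − (0)·18.961 = 27.700.
Precision τ = 1/σ² = 1/18.96² = 0.00278.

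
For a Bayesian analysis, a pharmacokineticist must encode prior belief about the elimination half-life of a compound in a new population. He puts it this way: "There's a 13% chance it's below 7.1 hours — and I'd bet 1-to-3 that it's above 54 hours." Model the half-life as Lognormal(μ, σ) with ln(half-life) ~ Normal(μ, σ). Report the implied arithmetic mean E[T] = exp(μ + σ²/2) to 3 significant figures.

E[T] ≈ 47.6 hours

If T ~ Lognormal(μ,σ) then ln T ~ Normal(μ,σ), so the p-quantile of ln T is μ + z_p·σ.
ln(7.1) = 1.96 and ln(54) = 3.989; z_{0.13} = -1.126, z_{0.75} = 0.6745.
σ = (3.989 − 1.96)/(0.6745 − (-1.126)) = 1.127.
μ = 1.96 − (-1.126)·1.127 = 3.229.
E[T] = exp(μ + σ²/2) = exp(3.229 + 0.6346) = 47.6 hours.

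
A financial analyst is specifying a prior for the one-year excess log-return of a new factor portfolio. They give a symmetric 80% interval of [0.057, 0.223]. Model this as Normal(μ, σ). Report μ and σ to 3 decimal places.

μ = 0.140, σ = 0.065

A symmetric 80% interval runs μ ± z·σ with z = 1.282.
Half-width = 0.083, so σ = 0.083/1.282 = 0.065.
μ is the interval midpoint, 0.140.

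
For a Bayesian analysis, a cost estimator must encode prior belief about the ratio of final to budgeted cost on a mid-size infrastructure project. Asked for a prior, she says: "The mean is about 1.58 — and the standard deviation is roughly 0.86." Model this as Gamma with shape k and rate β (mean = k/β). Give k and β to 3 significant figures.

For Gamma(k, rate β): mean = k/β, variance = k/β², so CV = 1/√k.
CV = SD/mean = 0.86/1.58 = 0.5443, hence k = 1/CV² = 3.38.
Then β = k/mean = 3.38/1.58 = 2.14.

k ≈ 3.38, β ≈ 2.14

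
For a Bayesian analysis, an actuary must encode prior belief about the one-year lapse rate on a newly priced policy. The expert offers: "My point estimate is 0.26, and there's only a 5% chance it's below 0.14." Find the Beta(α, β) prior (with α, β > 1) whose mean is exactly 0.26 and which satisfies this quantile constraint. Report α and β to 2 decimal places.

α ≈ 7.80, β ≈ 22.20

With mean 0.26 fixed, write α = 0.26s, β = 0.74s where s = α+β.
Need P(θ < 0.14) = 0.05 under Beta(0.26s, 0.74s). Normal approximation: (q−m)/√(m(1−m)/s) ≈ z_{0.05} = -1.64, so s ≈ 0.26·0.74·(-1.64)²/(0.14−0.26)² = 36.1.
At s = 36.1: P(θ<0.14) ≈ 0.034. Adjusting to match 0.05 gives s ≈ 30.00.
So α = 0.26·30.00 ≈ 7.80, β = 0.74·30.00 ≈ 22.20.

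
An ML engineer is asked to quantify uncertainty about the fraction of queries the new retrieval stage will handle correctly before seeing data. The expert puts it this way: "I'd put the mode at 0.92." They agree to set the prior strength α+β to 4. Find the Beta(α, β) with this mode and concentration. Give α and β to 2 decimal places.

α = 2.84, β = 1.16

For α,β > 1 the Beta mode is (α−1)/(α+β−2). With α+β = 4, the mode is (α−1)/2.
Set (α−1)/2 = 0.92 → α = 1 + 0.92·2 = 2.84.
β = 4 − α = 1.16.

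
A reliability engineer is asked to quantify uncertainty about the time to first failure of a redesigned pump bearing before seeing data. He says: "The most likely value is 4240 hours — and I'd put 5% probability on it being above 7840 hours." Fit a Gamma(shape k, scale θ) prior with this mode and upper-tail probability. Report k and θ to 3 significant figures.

k ≈ 8.37, θ ≈ 575

Gamma(k,θ) with k>1 has mode (k−1)θ, so θ = 4240/(k−1).
Need P(X < 7840) = 0.95 with θ tied to k this way. Start at k = 2, θ = 4240: P(X<7840) ≈ 0.552.
Too low — raise k to concentrate. Iterating converges to k ≈ 8.37.
Then θ = 4240/(8.37−1) ≈ 575.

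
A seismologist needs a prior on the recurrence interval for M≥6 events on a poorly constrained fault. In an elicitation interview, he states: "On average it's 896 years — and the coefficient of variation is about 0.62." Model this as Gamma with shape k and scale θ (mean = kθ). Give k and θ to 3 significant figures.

For Gamma(k, scale θ): mean = kθ, variance = kθ², so CV = 1/√k.
CV = 0.62, hence k = 1/CV² = 2.6.
Then θ = mean/k = 896/2.6 = 344.

k ≈ 2.6, θ ≈ 344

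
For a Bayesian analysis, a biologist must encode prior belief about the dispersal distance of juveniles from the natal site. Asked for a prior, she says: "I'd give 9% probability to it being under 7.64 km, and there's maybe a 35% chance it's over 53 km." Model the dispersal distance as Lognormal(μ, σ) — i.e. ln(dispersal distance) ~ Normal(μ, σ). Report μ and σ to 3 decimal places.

μ ≈ 3.538, σ ≈ 1.122

If T ~ Lognormal(μ,σ) then ln T ~ Normal(μ,σ), so the p-quantile of ln T is μ + z_p·σ.
ln(7.64) = 2.033 and ln(53) = 3.97; z_{0.09} = -1.341, z_{0.65} = 0.3853.
σ = (3.97 − 2.033)/(0.3853 − (-1.341)) = 1.122.
μ = 2.033 − (-1.341)·1.122 = 3.538.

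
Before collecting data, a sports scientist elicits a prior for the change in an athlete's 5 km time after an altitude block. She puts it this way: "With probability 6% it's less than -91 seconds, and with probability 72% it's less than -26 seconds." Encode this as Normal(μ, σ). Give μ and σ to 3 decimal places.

The p-quantile of Normal(μ,σ) is μ + z_p·σ, with z_{0.06} = -1.555 and z_{0.72} = 0.5828.
Eliminate σ: μ = (z₂·x₁ − z₁·x₂)/(z₂ − z₁) = (0.5828·-91 − (-1.555)·-26)/2.138 = -43.723.
Then σ = (x₂ − x₁)/(z₂ − z₁) = (-26 − -91)/2.138 = 30.408.

μ = -43.723, σ = 30.408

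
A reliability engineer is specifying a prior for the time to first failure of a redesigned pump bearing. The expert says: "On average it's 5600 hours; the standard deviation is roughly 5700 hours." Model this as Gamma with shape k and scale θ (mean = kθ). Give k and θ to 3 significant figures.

k ≈ 0.965, θ ≈ 5800

For Gamma(k, scale θ): mean = kθ, variance = kθ², so CV = 1/√k.
CV = SD/mean = 5700/5600 = 1.018, hence k = 1/CV² = 0.965.
Then θ = mean/k = 5600/0.965 = 5800.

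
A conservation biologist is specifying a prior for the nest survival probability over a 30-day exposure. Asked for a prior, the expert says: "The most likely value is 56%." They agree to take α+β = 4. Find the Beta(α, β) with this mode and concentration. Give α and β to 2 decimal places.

α = 2.12, β = 1.88

For α,β > 1 the Beta mode is (α−1)/(α+β−2). With α+β = 4, the mode is (α−1)/2.
Set (α−1)/2 = 0.56 → α = 1 + 0.56·2 = 2.12.
β = 4 − α = 1.88.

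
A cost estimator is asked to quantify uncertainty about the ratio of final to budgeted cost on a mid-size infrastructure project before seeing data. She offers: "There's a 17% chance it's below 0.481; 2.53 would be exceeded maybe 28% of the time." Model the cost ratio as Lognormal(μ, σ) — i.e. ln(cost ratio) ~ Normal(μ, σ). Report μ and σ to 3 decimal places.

If T ~ Lognormal(μ,σ) then ln T ~ Normal(μ,σ), so the p-quantile of ln T is μ + z_p·σ.
ln(0.481) = -0.7319 and ln(2.53) = 0.9282; z_{0.17} = -0.9542, z_{0.72} = 0.5828.
σ = (0.9282 − -0.7319)/(0.5828 − (-0.9542)) = 1.080.
μ = -0.7319 − (-0.9542)·1.080 = 0.299.

μ ≈ 0.299, σ ≈ 1.080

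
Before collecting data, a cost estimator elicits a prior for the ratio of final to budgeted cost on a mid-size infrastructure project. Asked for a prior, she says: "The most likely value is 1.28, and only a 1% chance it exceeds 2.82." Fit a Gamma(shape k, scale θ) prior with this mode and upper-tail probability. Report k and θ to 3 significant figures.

k ≈ 8.73, θ ≈ 0.166

Gamma(k,θ) with k>1 has mode (k−1)θ, so θ = 1.28/(k−1).
Need P(X < 2.82) = 0.99 with θ tied to k this way. Start at k = 2, θ = 1.28: P(X<2.82) ≈ 0.646.
Too low — raise k to concentrate. Iterating converges to k ≈ 8.73.
Then θ = 1.28/(8.73−1) ≈ 0.166.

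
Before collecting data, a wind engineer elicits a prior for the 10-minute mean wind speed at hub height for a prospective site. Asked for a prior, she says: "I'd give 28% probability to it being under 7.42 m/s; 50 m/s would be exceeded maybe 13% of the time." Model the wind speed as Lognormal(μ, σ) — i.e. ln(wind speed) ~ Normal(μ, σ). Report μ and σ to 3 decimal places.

If T ~ Lognormal(μ,σ) then ln T ~ Normal(μ,σ), so the p-quantile of ln T is μ + z_p·σ.
ln(7.42) = 2.004 and ln(50) = 3.912; z_{0.28} = -0.5828, z_{0.87} = 1.126.
σ = (3.912 − 2.004)/(1.126 − (-0.5828)) = 1.116.
μ = 2.004 − (-0.5828)·1.116 = 2.655.

μ ≈ 2.655, σ ≈ 1.116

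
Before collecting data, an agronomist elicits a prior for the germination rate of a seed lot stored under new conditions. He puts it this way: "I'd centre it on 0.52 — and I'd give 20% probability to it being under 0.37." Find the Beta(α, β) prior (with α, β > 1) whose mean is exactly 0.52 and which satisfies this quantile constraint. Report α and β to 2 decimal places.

With mean 0.52 fixed, write α = 0.52s, β = 0.48s where s = α+β.
Need P(θ < 0.37) = 0.2 under Beta(0.52s, 0.48s). Normal approximation: (q−m)/√(m(1−m)/s) ≈ z_{0.2} = -0.842, so s ≈ 0.52·0.48·(-0.842)²/(0.37−0.52)² = 7.9.
At s = 7.9: P(θ<0.37) ≈ 0.201. Adjusting to match 0.2 gives s ≈ 7.93.
So α = 0.52·7.93 ≈ 4.13, β = 0.48·7.93 ≈ 3.81.

α ≈ 4.13, β ≈ 3.81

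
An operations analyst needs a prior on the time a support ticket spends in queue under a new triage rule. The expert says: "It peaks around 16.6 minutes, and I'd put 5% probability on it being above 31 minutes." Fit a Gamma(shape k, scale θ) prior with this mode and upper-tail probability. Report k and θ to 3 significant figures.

Gamma(k,θ) with k>1 has mode (k−1)θ, so θ = 16.6/(k−1).
Need P(X < 31) = 0.95 with θ tied to k this way. Start at k = 2, θ = 16.6: P(X<31) ≈ 0.557.
Too low — raise k to concentrate. Iterating converges to k ≈ 8.13.
Then θ = 16.6/(8.13−1) ≈ 2.33.

k ≈ 8.13, θ ≈ 2.33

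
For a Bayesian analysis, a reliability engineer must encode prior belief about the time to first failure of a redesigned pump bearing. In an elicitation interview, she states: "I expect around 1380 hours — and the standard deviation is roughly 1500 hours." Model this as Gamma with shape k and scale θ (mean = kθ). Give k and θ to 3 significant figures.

k ≈ 0.846, θ ≈ 1630

For Gamma(k, scale θ): mean = kθ, variance = kθ², so CV = 1/√k.
CV = SD/mean = 1500/1380 = 1.087, hence k = 1/CV² = 0.846.
Then θ = mean/k = 1380/0.846 = 1630.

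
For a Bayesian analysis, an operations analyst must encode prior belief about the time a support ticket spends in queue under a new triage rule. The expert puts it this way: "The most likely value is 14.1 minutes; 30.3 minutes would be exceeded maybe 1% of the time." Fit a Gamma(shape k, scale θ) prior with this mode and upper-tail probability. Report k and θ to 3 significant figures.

k ≈ 9.28, θ ≈ 1.7

Gamma(k,θ) with k>1 has mode (k−1)θ, so θ = 14.1/(k−1).
Need P(X < 30.3) = 0.99 with θ tied to k this way. Start at k = 2, θ = 14.1: P(X<30.3) ≈ 0.633.
Too low — raise k to concentrate. Iterating converges to k ≈ 9.28.
Then θ = 14.1/(9.28−1) ≈ 1.7.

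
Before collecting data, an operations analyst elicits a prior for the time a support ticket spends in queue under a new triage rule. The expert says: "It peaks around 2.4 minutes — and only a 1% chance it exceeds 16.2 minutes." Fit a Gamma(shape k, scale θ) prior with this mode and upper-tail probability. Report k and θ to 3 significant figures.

k ≈ 1.98, θ ≈ 2.46

Gamma(k,θ) with k>1 has mode (k−1)θ, so θ = 2.4/(k−1).
Need P(X < 16.2) = 0.99 with θ tied to k this way. Start at k = 2, θ = 2.4: P(X<16.2) ≈ 0.991.
Too high — lower k to spread out. Iterating converges to k ≈ 1.98.
Then θ = 2.4/(1.98−1) ≈ 2.46.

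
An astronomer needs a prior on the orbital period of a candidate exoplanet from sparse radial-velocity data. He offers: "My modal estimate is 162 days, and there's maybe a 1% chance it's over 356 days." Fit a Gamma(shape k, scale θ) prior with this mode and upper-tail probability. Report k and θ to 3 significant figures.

Gamma(k,θ) with k>1 has mode (k−1)θ, so θ = 162/(k−1).
Need P(X < 356) = 0.99 with θ tied to k this way. Start at k = 2, θ = 162: P(X<356) ≈ 0.645.
Too low — raise k to concentrate. Iterating converges to k ≈ 8.78.
Then θ = 162/(8.78−1) ≈ 20.8.

k ≈ 8.78, θ ≈ 20.8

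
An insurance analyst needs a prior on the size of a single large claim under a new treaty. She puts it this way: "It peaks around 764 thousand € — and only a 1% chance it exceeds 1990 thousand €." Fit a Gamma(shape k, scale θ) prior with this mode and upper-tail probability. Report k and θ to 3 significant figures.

Gamma(k,θ) with k>1 has mode (k−1)θ, so θ = 764/(k−1).
Need P(X < 1990) = 0.99 with θ tied to k this way. Start at k = 2, θ = 764: P(X<1990) ≈ 0.734.
Too low — raise k to concentrate. Iterating converges to k ≈ 6.08.
Then θ = 764/(6.08−1) ≈ 151.

k ≈ 6.08, θ ≈ 151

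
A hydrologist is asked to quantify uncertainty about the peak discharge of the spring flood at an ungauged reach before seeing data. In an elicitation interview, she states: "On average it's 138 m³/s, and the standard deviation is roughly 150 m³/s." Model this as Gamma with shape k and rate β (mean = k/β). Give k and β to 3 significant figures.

k ≈ 0.846, β ≈ 0.00613

For Gamma(k, rate β): mean = k/β, variance = k/β², so CV = 1/√k.
CV = SD/mean = 150/138 = 1.087, hence k = 1/CV² = 0.846.
Then β = k/mean = 0.846/138 = 0.00613.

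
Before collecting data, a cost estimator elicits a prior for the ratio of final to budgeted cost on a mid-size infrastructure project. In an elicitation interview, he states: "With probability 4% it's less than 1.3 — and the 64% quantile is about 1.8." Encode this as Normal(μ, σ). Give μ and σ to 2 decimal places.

μ = 1.72, σ = 0.24

The p-quantile of Normal(μ,σ) is μ + z_p·σ, with z_{0.04} = -1.751 and z_{0.64} = 0.3585.
Eliminate σ: μ = (z₂·x₁ − z₁·x₂)/(z₂ − z₁) = (0.3585·1.3 − (-1.751)·1.8)/2.109 = 1.72.
Then σ = (x₂ − x₁)/(z₂ − z₁) = (1.8 − 1.3)/2.109 = 0.24.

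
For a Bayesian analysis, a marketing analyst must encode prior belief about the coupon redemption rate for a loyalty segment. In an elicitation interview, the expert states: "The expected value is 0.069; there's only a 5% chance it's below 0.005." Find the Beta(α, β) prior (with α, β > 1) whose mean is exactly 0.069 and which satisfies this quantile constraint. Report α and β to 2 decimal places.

α ≈ 1.13, β ≈ 15.21

With mean 0.069 fixed, write α = 0.069s, β = 0.931s where s = α+β.
Need P(θ < 0.005) = 0.05 under Beta(0.069s, 0.931s). Normal approximation: (q−m)/√(m(1−m)/s) ≈ z_{0.05} = -1.64, so s ≈ 0.069·0.931·(-1.64)²/(0.005−0.069)² = 42.4.
At s = 42.4: P(θ<0.005) ≈ 0.001. Adjusting to match 0.05 gives s ≈ 16.34.
So α = 0.069·16.34 ≈ 1.13, β = 0.931·16.34 ≈ 15.21.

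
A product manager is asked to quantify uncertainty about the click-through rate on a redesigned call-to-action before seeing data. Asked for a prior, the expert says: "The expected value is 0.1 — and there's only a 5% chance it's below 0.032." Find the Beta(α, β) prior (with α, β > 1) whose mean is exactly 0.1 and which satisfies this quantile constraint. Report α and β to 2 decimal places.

With mean 0.1 fixed, write α = 0.1s, β = 0.9s where s = α+β.
Need P(θ < 0.032) = 0.05 under Beta(0.1s, 0.9s). Normal approximation: (q−m)/√(m(1−m)/s) ≈ z_{0.05} = -1.64, so s ≈ 0.1·0.9·(-1.64)²/(0.032−0.1)² = 52.7.
At s = 52.7: P(θ<0.032) ≈ 0.017. Adjusting to match 0.05 gives s ≈ 34.20.
So α = 0.1·34.20 ≈ 3.42, β = 0.9·34.20 ≈ 30.78.

α ≈ 3.42, β ≈ 30.78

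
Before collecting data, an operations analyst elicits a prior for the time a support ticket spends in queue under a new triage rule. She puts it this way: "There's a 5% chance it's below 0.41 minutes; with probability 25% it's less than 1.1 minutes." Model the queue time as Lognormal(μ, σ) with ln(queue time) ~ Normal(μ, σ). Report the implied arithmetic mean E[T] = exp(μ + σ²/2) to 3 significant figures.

E[T] ≈ 3.66 minutes

If T ~ Lognormal(μ,σ) then ln T ~ Normal(μ,σ), so the p-quantile of ln T is μ + z_p·σ.
ln(0.41) = -0.8916 and ln(1.1) = 0.09531; z_{0.05} = -1.645, z_{0.25} = -0.6745.
σ = (0.09531 − -0.8916)/(-0.6745 − (-1.645)) = 1.017.
μ = -0.8916 − (-1.645)·1.017 = 0.781.
E[T] = exp(μ + σ²/2) = exp(0.781 + 0.5172) = 3.66 minutes.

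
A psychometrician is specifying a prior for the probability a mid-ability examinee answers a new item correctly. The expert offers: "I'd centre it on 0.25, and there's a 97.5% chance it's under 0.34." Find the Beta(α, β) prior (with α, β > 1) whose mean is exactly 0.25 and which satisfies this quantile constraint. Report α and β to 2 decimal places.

α ≈ 24.42, β ≈ 73.25

With mean 0.25 fixed, write α = 0.25s, β = 0.75s where s = α+β.
Need P(θ < 0.34) = 0.975 under Beta(0.25s, 0.75s). Normal approximation: (q−m)/√(m(1−m)/s) ≈ z_{0.975} = 1.96, so s ≈ 0.25·0.75·(1.96)²/(0.34−0.25)² = 88.9.
At s = 88.9: P(θ<0.34) ≈ 0.969. Adjusting to match 0.975 gives s ≈ 97.66.
So α = 0.25·97.66 ≈ 24.42, β = 0.75·97.66 ≈ 73.25.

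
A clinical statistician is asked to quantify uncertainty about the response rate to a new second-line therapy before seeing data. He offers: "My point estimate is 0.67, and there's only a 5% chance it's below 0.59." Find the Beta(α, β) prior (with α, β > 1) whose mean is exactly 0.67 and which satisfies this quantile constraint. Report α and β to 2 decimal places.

α ≈ 65.21, β ≈ 32.12

With mean 0.67 fixed, write α = 0.67s, β = 0.33s where s = α+β.
Need P(θ < 0.59) = 0.05 under Beta(0.67s, 0.33s). Normal approximation: (q−m)/√(m(1−m)/s) ≈ z_{0.05} = -1.64, so s ≈ 0.67·0.33·(-1.64)²/(0.59−0.67)² = 93.5.
At s = 93.5: P(θ<0.59) ≈ 0.053. Adjusting to match 0.05 gives s ≈ 97.33.
So α = 0.67·97.33 ≈ 65.21, β = 0.33·97.33 ≈ 32.12.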